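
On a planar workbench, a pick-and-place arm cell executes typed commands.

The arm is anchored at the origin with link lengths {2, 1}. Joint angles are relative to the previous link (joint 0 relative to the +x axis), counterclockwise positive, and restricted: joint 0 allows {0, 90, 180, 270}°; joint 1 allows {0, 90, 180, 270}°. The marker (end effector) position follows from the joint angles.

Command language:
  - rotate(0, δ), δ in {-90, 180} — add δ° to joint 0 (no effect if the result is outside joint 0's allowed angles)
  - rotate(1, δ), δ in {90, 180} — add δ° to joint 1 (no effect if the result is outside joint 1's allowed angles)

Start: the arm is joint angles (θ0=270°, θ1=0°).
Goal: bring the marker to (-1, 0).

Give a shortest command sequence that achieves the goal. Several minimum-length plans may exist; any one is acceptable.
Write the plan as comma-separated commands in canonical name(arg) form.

rotate(0, -90), rotate(1, 180)

t0: joint angles (θ0=270°, θ1=0°)
t=1 rotate(0, -90) ⇒ joint angles (θ0=180°, θ1=0°)
t=2 rotate(1, 180) ⇒ joint angles (θ0=180°, θ1=180°)
shorter routes all fall short; 2 is best.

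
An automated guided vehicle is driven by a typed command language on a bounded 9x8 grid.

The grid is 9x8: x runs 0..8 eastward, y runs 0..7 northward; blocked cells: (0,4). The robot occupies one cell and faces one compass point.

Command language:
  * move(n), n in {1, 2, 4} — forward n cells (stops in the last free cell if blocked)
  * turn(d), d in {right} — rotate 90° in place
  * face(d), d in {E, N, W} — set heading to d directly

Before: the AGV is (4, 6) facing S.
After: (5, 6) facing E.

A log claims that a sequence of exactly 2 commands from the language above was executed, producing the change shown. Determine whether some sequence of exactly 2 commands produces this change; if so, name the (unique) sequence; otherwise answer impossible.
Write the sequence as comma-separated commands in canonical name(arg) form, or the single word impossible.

key: position moved to (5,6) AND the heading swung to E — translation plus rotation needed
initial: (4, 6) facing S
1. face(E) → (4, 6) facing E
2. move(1) → (5, 6) facing E
all 49 alternatives checked — unique.

face(E), move(1)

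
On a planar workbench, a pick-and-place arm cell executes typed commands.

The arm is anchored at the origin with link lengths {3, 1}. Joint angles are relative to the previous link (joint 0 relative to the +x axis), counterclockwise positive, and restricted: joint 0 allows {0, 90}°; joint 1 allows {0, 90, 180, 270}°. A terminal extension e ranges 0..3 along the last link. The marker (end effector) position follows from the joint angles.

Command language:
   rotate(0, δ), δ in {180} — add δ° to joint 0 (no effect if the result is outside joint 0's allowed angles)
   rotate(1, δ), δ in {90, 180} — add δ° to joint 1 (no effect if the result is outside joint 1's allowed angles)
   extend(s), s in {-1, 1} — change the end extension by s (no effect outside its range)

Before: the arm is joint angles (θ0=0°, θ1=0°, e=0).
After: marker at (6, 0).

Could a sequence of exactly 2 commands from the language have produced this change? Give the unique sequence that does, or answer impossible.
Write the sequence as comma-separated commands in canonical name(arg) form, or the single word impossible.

t0: joint angles (θ0=0°, θ1=0°, e=0)
1. extend(1) → joint angles (θ0=0°, θ1=0°, e=1)
2. extend(1) → joint angles (θ0=0°, θ1=0°, e=2)
no other 2-command option fits: unique.

extend(1), extend(1)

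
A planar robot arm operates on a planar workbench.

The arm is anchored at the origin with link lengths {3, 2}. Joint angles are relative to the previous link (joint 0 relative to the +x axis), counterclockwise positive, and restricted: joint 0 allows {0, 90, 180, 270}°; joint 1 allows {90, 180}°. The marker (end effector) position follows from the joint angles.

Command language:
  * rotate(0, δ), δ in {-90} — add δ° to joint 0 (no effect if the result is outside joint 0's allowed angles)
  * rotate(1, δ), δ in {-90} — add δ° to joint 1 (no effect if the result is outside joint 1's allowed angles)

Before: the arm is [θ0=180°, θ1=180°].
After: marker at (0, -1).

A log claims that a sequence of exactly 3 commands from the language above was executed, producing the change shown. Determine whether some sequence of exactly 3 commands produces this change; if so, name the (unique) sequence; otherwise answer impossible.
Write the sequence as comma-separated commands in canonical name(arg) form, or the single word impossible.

start: [θ0=180°, θ1=180°]
[1] after rotate(0, -90): [θ0=90°, θ1=180°]
[2] after rotate(0, -90): [θ0=0°, θ1=180°]
[3] after rotate(0, -90): [θ0=270°, θ1=180°]
all 8 alternatives checked — unique.

rotate(0, -90), rotate(0, -90), rotate(0, -90)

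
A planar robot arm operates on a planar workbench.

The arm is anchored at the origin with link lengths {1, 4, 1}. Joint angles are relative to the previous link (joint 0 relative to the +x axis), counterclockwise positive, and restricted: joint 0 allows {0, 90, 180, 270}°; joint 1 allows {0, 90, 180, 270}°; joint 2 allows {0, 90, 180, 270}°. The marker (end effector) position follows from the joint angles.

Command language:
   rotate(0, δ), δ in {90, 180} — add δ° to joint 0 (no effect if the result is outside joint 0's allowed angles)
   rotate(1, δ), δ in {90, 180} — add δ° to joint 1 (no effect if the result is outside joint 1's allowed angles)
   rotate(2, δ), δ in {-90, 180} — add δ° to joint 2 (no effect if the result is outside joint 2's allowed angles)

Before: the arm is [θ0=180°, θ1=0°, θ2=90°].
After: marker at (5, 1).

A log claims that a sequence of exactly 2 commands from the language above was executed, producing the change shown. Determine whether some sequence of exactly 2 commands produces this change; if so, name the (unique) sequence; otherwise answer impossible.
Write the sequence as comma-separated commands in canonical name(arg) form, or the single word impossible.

start: [θ0=180°, θ1=0°, θ2=90°]
step 1 (rotate(0, 90)): [θ0=270°, θ1=0°, θ2=90°]
step 2 (rotate(0, 90)): [θ0=0°, θ1=0°, θ2=90°]
no rival 2-sequence matches.

rotate(0, 90), rotate(0, 90)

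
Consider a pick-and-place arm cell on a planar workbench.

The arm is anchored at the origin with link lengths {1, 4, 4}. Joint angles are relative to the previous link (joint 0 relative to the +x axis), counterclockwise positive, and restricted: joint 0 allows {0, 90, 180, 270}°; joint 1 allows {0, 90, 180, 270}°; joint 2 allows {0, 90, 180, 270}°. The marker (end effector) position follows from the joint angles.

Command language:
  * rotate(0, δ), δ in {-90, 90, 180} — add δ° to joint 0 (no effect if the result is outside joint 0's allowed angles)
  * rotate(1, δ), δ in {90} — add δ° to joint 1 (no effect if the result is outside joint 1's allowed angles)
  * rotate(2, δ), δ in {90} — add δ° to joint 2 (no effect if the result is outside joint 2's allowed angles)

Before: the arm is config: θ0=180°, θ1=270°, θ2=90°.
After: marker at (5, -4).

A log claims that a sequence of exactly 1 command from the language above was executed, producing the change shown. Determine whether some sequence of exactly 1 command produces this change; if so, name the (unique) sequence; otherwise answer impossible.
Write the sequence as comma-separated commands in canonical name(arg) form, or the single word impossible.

from: config: θ0=180°, θ1=270°, θ2=90°
step 1 (rotate(0, 180)): config: θ0=0°, θ1=270°, θ2=90°
all 5 alternatives checked — unique.

rotate(0, 180)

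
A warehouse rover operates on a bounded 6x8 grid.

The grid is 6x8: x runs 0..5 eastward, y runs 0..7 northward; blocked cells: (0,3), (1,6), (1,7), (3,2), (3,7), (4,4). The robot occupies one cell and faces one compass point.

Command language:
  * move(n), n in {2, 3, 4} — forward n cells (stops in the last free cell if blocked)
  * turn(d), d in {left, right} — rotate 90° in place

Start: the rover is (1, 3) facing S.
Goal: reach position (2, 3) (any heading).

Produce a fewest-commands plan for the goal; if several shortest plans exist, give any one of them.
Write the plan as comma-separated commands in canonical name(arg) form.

turn(left), move(3), turn(left), turn(left), move(2)

begin: (1, 3) facing S
[1] after turn(left): (1, 3) facing E
[2] after move(3): (4, 3) facing E
[3] after turn(left): (4, 3) facing N
[4] after turn(left): (4, 3) facing W
[5] after move(2): (2, 3) facing W
no 4-step plan works, so 5 is optimal.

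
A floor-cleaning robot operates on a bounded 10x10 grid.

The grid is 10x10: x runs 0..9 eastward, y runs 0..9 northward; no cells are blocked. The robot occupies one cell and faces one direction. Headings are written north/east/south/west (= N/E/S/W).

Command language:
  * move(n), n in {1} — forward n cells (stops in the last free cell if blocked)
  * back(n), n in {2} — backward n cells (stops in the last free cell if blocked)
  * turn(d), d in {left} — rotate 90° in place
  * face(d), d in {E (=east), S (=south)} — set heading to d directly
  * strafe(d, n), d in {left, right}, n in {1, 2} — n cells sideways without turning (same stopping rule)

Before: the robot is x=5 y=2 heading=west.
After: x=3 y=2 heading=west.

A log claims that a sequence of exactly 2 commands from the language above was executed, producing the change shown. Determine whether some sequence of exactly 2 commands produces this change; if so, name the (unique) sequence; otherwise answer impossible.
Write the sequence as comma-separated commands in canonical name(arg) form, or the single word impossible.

key: still facing W at the end — nothing in the sequence rotates
t0: x=5 y=2 heading=west
1. move(1) → x=4 y=2 heading=west
2. move(1) → x=3 y=2 heading=west
no other 2-command option fits: unique.

move(1), move(1)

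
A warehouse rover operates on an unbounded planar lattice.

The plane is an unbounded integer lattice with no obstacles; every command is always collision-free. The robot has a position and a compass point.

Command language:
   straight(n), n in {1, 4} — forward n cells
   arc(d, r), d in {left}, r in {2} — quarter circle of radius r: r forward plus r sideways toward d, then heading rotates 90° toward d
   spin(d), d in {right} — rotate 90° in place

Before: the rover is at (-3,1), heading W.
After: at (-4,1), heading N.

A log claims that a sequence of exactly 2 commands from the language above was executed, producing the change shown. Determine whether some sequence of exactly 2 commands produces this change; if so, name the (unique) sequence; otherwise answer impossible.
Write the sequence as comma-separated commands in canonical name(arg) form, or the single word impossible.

key: running spin(right) before straight(1) would end elsewhere — order is forced
start: at (-3,1), heading W
t=1 straight(1) ⇒ at (-4,1), heading W
t=2 spin(right) ⇒ at (-4,1), heading N
all 16 alternatives checked — unique.

straight(1), spin(right)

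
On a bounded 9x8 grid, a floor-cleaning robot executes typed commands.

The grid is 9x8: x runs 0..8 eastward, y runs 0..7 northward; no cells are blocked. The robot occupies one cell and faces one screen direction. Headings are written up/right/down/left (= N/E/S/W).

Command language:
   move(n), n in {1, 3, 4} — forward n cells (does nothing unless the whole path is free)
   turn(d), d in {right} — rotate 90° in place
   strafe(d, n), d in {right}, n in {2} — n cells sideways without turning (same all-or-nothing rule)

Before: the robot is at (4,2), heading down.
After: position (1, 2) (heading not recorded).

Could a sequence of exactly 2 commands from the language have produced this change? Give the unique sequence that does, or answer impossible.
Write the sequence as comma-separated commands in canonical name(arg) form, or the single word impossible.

key: running move(3) before turn(right) would end elsewhere — order is forced
initial: at (4,2), heading down
[1] after turn(right): at (4,2), heading left
[2] after move(3): at (1,2), heading left
uniquely the one of 25 2-step routes that fits.

turn(right), move(3)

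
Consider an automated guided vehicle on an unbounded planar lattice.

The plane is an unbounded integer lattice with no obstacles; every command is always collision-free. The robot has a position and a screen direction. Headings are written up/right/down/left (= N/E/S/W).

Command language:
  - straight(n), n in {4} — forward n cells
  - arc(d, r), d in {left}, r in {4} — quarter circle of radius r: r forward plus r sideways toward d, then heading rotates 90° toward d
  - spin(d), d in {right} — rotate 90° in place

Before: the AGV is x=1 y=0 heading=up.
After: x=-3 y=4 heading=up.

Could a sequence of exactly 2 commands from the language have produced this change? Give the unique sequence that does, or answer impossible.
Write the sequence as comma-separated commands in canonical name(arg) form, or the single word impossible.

arc(left, 4), spin(right)

key: still facing N at the end — net rotation zero over 2 steps
start: x=1 y=0 heading=up
step 1 (arc(left, 4)): x=-3 y=4 heading=left
step 2 (spin(right)): x=-3 y=4 heading=up
no rival 2-sequence matches.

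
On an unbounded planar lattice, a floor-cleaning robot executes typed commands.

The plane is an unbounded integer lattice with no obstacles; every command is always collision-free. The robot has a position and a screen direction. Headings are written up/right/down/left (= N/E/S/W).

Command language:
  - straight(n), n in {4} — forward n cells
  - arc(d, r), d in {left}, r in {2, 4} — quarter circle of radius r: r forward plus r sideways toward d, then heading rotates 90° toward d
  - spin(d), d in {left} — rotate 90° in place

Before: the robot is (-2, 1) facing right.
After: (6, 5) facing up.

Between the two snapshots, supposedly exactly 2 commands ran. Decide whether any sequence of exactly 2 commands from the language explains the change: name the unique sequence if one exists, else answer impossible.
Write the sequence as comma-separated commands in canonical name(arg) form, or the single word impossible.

key: position moved to (6,5) AND the heading swung to N — translation plus rotation needed
initial: (-2, 1) facing right
1. straight(4) → (2, 1) facing right
2. arc(left, 4) → (6, 5) facing up
no other 2-command option fits: unique.

straight(4), arc(left, 4)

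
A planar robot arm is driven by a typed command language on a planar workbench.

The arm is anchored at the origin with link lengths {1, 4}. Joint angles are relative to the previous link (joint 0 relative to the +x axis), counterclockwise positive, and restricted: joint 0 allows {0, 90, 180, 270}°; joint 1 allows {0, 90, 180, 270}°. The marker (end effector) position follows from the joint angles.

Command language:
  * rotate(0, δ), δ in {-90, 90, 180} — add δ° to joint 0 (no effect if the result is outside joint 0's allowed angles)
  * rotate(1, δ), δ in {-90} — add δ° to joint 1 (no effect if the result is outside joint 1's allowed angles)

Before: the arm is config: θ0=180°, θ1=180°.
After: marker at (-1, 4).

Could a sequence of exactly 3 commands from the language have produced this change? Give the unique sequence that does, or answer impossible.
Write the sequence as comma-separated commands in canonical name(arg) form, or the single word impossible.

rotate(1, -90), rotate(1, -90), rotate(1, -90)

start: config: θ0=180°, θ1=180°
1. rotate(1, -90) → config: θ0=180°, θ1=90°
2. rotate(1, -90) → config: θ0=180°, θ1=0°
3. rotate(1, -90) → config: θ0=180°, θ1=270°
uniquely the one of 64 3-step routes that fits.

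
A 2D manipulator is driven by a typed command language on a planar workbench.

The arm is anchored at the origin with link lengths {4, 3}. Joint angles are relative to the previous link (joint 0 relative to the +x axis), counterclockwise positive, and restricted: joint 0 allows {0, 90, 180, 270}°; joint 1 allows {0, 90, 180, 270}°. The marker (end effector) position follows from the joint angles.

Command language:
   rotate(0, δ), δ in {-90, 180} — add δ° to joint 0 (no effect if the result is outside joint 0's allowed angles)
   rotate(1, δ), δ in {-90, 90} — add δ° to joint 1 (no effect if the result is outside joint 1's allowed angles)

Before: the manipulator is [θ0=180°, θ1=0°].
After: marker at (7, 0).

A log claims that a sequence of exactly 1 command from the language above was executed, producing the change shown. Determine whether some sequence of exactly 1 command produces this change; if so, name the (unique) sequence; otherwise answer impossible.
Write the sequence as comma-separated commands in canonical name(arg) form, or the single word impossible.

rotate(0, 180)

begin: [θ0=180°, θ1=0°]
1. rotate(0, 180) → [θ0=0°, θ1=0°]
uniquely the one of 4 1-step routes that fits.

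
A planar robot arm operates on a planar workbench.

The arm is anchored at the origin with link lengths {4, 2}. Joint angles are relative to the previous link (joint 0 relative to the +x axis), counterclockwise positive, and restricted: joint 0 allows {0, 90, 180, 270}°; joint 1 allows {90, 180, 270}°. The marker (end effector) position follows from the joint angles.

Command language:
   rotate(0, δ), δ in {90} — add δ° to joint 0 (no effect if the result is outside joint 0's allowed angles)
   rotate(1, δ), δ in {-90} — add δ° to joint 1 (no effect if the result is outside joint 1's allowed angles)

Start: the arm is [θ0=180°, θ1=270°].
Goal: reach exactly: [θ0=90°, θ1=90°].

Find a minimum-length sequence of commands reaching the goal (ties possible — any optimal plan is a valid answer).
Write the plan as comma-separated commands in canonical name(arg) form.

rotate(0, 90), rotate(0, 90), rotate(0, 90), rotate(1, -90), rotate(1, -90)

start: [θ0=180°, θ1=270°]
[1] after rotate(0, 90): [θ0=270°, θ1=270°]
[2] after rotate(0, 90): [θ0=0°, θ1=270°]
[3] after rotate(0, 90): [θ0=90°, θ1=270°]
[4] after rotate(1, -90): [θ0=90°, θ1=180°]
[5] after rotate(1, -90): [θ0=90°, θ1=90°]
minimal: 5 command(s), checked below 5.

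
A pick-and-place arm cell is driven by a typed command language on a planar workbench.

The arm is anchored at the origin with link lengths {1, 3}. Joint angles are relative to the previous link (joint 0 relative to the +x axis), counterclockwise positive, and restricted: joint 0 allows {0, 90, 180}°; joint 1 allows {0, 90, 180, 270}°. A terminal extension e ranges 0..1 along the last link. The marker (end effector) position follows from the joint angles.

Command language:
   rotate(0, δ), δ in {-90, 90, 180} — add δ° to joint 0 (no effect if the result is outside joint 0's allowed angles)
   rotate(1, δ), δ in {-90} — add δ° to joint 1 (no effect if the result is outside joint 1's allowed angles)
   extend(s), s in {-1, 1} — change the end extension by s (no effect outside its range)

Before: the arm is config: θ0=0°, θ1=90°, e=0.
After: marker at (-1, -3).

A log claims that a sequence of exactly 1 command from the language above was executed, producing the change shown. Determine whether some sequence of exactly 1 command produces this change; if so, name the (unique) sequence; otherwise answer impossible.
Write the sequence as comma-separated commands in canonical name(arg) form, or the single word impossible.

rotate(0, 180)

start: config: θ0=0°, θ1=90°, e=0
step 1 (rotate(0, 180)): config: θ0=180°, θ1=90°, e=0
uniquely the one of 6 1-step routes that fits.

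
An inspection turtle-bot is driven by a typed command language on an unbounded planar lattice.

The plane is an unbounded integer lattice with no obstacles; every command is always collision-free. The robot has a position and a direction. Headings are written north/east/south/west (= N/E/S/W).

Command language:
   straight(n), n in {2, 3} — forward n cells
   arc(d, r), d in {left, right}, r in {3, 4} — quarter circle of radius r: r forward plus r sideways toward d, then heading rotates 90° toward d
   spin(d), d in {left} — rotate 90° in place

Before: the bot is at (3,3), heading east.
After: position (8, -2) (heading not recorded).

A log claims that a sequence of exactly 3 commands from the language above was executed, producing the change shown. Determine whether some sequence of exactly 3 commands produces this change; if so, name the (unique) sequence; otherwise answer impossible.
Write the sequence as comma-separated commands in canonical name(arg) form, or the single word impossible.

begin: at (3,3), heading east
step 1 (straight(2)): at (5,3), heading east
step 2 (arc(right, 3)): at (8,0), heading south
step 3 (straight(2)): at (8,-2), heading south
no rival 3-sequence matches.

straight(2), arc(right, 3), straight(2)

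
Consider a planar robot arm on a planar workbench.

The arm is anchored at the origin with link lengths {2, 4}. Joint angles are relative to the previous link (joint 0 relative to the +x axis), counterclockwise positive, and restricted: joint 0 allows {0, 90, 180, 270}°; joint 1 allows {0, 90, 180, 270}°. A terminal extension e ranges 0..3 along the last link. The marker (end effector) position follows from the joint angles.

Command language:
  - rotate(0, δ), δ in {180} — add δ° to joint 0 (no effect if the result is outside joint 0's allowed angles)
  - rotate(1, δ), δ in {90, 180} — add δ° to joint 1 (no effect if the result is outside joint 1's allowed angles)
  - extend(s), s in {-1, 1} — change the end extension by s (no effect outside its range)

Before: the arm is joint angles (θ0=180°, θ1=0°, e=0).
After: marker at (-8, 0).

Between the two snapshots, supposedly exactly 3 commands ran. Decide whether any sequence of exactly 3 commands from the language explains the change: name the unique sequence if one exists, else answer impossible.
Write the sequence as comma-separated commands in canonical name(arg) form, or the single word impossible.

key: order matters: swapping extend(-1) and extend(1) lands elsewhere
begin: joint angles (θ0=180°, θ1=0°, e=0)
[1] after extend(-1): joint angles (θ0=180°, θ1=0°, e=0)
[2] after extend(1): joint angles (θ0=180°, θ1=0°, e=1)
[3] after extend(1): joint angles (θ0=180°, θ1=0°, e=2)
uniquely the one of 125 3-step routes that fits.

extend(-1), extend(1), extend(1)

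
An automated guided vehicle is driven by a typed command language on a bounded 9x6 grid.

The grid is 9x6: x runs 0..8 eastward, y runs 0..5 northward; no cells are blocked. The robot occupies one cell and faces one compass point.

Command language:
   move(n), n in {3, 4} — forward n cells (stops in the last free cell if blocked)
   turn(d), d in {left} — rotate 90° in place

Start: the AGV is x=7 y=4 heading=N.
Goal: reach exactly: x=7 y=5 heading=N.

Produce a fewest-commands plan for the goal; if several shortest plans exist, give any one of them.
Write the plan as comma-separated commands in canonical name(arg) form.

move(4)

t0: x=7 y=4 heading=N
[1] after move(4): x=7 y=5 heading=N
no 0-step plan works, so 1 is optimal.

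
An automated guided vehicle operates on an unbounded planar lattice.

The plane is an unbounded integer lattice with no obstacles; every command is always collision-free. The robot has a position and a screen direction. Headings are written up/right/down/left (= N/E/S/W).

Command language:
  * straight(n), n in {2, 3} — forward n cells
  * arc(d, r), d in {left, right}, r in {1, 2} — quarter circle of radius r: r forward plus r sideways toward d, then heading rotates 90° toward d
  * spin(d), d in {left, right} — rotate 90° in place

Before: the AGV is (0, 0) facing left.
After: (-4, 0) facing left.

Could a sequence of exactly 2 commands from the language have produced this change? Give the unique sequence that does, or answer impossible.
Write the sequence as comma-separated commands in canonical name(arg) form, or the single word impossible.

straight(2), straight(2)

key: heading stays W — no command in the sequence turns
start: (0, 0) facing left
1. straight(2) → (-2, 0) facing left
2. straight(2) → (-4, 0) facing left
no rival 2-sequence matches.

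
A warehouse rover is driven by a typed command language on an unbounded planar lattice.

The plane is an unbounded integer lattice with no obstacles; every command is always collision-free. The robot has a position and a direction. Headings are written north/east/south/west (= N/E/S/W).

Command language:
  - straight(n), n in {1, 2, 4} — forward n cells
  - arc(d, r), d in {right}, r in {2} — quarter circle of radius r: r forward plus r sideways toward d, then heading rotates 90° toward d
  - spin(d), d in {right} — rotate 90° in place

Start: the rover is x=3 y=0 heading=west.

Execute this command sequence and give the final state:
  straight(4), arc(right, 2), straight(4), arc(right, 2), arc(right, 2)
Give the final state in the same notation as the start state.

begin: x=3 y=0 heading=west
step 1 (straight(4)): x=-1 y=0 heading=west
step 2 (arc(right, 2)): x=-3 y=2 heading=north
step 3 (straight(4)): x=-3 y=6 heading=north
step 4 (arc(right, 2)): x=-1 y=8 heading=east
step 5 (arc(right, 2)): x=1 y=6 heading=south

x=1 y=6 heading=south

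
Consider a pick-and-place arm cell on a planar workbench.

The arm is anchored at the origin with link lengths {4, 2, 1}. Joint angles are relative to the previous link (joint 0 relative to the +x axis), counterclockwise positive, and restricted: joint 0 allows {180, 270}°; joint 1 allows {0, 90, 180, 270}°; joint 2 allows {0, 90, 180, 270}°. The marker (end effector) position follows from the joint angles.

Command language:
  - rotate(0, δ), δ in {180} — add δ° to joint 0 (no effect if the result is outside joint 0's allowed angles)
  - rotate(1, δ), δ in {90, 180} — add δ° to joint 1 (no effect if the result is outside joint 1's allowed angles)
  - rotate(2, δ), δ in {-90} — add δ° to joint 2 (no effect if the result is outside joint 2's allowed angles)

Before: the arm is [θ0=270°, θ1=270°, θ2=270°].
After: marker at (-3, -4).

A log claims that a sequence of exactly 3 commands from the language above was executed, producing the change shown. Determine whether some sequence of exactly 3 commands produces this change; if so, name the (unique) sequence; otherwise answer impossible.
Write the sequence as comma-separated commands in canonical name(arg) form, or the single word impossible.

t0: [θ0=270°, θ1=270°, θ2=270°]
[1] after rotate(2, -90): [θ0=270°, θ1=270°, θ2=180°]
[2] after rotate(2, -90): [θ0=270°, θ1=270°, θ2=90°]
[3] after rotate(2, -90): [θ0=270°, θ1=270°, θ2=0°]
no other 3-command option fits: unique.

rotate(2, -90), rotate(2, -90), rotate(2, -90)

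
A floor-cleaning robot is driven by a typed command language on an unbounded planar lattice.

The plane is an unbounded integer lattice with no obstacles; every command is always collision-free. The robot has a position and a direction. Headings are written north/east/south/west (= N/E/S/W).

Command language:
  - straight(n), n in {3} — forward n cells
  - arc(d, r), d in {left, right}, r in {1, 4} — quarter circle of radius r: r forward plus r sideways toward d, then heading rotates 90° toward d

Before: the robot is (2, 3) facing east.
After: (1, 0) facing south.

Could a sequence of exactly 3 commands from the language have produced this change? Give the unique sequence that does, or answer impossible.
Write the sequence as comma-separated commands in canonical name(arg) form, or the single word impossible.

arc(right, 1), arc(right, 1), arc(left, 1)

key: cell and facing (now S) both changed — the 3 commands mix motion and turning
initial: (2, 3) facing east
step 1 (arc(right, 1)): (3, 2) facing south
step 2 (arc(right, 1)): (2, 1) facing west
step 3 (arc(left, 1)): (1, 0) facing south
all 125 alternatives checked — unique.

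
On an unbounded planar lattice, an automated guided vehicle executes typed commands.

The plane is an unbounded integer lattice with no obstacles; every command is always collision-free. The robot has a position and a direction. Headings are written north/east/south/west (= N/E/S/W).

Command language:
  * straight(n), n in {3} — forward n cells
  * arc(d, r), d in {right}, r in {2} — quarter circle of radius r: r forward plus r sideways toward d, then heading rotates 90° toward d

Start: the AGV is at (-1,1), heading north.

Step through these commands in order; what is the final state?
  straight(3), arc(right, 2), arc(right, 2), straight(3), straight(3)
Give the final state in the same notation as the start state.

at (3,-2), heading south

begin: at (-1,1), heading north
1. straight(3) → at (-1,4), heading north
2. arc(right, 2) → at (1,6), heading east
3. arc(right, 2) → at (3,4), heading south
4. straight(3) → at (3,1), heading south
5. straight(3) → at (3,-2), heading south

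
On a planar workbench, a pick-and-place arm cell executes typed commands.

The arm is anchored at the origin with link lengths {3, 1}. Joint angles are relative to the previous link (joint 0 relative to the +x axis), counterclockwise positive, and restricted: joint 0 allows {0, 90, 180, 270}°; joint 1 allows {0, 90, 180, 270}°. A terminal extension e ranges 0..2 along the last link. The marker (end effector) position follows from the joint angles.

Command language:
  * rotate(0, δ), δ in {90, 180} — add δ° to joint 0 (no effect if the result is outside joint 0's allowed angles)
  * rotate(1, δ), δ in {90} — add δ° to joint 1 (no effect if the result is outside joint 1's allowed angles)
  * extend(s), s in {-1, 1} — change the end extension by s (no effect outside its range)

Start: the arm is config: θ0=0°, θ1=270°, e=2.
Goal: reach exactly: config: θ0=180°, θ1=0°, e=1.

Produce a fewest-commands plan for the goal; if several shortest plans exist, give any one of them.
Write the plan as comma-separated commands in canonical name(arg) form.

begin: config: θ0=0°, θ1=270°, e=2
t=1 rotate(0, 180) ⇒ config: θ0=180°, θ1=270°, e=2
t=2 rotate(1, 90) ⇒ config: θ0=180°, θ1=0°, e=2
t=3 extend(-1) ⇒ config: θ0=180°, θ1=0°, e=1
no 2-step plan works, so 3 is optimal.

rotate(0, 180), rotate(1, 90), extend(-1)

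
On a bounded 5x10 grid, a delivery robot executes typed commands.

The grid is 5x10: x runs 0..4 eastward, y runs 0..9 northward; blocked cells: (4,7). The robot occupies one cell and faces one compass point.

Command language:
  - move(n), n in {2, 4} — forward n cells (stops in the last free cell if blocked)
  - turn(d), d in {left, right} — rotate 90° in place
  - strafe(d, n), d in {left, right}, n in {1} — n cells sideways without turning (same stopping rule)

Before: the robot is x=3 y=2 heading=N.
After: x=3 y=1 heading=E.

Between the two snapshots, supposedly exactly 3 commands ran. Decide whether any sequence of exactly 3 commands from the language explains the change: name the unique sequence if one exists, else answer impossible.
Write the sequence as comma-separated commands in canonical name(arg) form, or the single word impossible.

impossible

checked all 3-command options: none fits.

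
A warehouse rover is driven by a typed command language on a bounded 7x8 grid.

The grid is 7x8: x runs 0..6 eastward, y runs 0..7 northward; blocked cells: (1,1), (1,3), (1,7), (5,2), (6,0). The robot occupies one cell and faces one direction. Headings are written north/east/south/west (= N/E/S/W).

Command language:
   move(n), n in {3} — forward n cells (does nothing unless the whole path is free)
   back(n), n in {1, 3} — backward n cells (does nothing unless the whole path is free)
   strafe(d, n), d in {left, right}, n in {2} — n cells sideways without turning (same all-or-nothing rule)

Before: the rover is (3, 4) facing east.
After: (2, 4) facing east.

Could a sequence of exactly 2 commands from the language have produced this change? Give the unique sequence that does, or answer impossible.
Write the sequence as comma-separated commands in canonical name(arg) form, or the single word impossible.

back(1), back(3)

key: running back(3) before back(1) would end elsewhere — order is forced
from: (3, 4) facing east
1. back(1) → (2, 4) facing east
2. back(3) → (2, 4) facing east
no other 2-command option fits: unique.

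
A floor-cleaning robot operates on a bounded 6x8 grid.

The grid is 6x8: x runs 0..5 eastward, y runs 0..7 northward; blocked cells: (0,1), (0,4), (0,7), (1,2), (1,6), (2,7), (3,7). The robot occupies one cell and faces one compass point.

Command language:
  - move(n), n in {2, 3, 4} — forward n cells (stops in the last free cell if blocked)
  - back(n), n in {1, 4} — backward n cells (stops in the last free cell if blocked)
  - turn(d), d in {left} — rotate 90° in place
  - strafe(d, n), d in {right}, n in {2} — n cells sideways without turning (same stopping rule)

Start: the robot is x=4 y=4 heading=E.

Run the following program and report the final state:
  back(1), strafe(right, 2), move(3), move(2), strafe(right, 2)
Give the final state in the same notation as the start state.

x=5 y=0 heading=E

begin: x=4 y=4 heading=E
1. back(1) → x=3 y=4 heading=E
2. strafe(right, 2) → x=3 y=2 heading=E
3. move(3) → x=5 y=2 heading=E
4. move(2) → x=5 y=2 heading=E
5. strafe(right, 2) → x=5 y=0 heading=E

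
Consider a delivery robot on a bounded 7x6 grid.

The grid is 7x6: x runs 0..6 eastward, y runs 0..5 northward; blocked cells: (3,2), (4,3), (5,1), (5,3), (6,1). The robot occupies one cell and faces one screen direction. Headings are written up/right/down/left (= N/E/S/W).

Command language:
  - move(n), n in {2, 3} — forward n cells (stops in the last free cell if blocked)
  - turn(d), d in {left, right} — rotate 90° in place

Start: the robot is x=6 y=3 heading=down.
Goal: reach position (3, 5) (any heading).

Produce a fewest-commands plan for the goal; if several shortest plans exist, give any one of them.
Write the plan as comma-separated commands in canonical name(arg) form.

begin: x=6 y=3 heading=down
t=1 turn(right) ⇒ x=6 y=3 heading=left
t=2 turn(right) ⇒ x=6 y=3 heading=up
t=3 move(2) ⇒ x=6 y=5 heading=up
t=4 turn(left) ⇒ x=6 y=5 heading=left
t=5 move(3) ⇒ x=3 y=5 heading=left
no 4-step plan works, so 5 is optimal.

turn(right), turn(right), move(2), turn(left), move(3)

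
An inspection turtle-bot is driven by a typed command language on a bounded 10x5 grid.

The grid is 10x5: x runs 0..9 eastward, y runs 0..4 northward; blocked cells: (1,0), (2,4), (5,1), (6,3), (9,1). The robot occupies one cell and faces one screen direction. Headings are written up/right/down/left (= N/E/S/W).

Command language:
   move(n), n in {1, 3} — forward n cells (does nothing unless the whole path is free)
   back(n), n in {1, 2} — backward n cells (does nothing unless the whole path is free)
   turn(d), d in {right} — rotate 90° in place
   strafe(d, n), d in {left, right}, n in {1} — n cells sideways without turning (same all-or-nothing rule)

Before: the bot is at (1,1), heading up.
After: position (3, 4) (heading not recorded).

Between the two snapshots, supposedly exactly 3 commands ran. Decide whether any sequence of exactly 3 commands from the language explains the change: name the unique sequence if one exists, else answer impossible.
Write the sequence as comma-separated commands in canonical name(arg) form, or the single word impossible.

strafe(right, 1), strafe(right, 1), move(3)

key: running move(3) before strafe(right, 1) would end elsewhere — order is forced
from: at (1,1), heading up
1. strafe(right, 1) → at (2,1), heading up
2. strafe(right, 1) → at (3,1), heading up
3. move(3) → at (3,4), heading up
no other 3-command option fits: unique.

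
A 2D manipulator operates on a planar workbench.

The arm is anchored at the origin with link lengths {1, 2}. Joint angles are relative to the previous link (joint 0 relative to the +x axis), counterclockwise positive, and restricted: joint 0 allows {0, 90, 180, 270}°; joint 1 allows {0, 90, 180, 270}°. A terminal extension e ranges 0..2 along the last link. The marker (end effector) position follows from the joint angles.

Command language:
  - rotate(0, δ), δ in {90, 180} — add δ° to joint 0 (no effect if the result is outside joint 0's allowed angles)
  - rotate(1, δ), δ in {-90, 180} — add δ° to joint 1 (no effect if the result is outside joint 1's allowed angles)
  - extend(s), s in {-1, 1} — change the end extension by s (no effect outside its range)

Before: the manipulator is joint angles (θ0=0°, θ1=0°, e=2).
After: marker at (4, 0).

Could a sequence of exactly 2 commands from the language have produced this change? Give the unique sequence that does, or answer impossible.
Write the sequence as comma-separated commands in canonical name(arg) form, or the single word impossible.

key: order matters: swapping extend(1) and extend(-1) lands elsewhere
t0: joint angles (θ0=0°, θ1=0°, e=2)
step 1 (extend(1)): joint angles (θ0=0°, θ1=0°, e=2)
step 2 (extend(-1)): joint angles (θ0=0°, θ1=0°, e=1)
uniquely the one of 36 2-step routes that fits.

extend(1), extend(-1)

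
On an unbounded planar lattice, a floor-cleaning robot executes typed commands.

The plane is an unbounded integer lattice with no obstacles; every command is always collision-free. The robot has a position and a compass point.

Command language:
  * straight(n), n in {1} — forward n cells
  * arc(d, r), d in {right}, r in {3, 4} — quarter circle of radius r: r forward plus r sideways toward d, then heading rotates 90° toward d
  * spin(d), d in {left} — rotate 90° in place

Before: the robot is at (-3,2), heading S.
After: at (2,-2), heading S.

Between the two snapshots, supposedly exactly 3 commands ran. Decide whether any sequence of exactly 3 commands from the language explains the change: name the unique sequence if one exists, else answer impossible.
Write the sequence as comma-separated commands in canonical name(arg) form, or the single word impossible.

key: running arc(right, 4) before spin(left) would end elsewhere — order is forced
start: at (-3,2), heading S
1. spin(left) → at (-3,2), heading E
2. straight(1) → at (-2,2), heading E
3. arc(right, 4) → at (2,-2), heading S
uniquely the one of 64 3-step routes that fits.

spin(left), straight(1), arc(right, 4)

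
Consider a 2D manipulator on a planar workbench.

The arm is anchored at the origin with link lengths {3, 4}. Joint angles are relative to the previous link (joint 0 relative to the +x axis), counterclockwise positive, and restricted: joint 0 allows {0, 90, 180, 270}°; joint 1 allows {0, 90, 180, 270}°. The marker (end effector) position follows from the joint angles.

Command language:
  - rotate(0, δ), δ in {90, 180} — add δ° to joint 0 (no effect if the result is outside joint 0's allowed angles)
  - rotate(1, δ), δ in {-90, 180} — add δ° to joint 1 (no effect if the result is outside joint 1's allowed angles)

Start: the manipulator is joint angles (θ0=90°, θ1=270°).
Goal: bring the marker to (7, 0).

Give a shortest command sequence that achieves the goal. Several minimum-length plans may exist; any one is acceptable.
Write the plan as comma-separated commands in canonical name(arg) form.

start: joint angles (θ0=90°, θ1=270°)
step 1 (rotate(0, 180)): joint angles (θ0=270°, θ1=270°)
step 2 (rotate(1, -90)): joint angles (θ0=270°, θ1=180°)
step 3 (rotate(0, 90)): joint angles (θ0=0°, θ1=180°)
step 4 (rotate(1, 180)): joint angles (θ0=0°, θ1=0°)
shorter routes all fall short; 4 is best.

rotate(0, 180), rotate(1, -90), rotate(0, 90), rotate(1, 180)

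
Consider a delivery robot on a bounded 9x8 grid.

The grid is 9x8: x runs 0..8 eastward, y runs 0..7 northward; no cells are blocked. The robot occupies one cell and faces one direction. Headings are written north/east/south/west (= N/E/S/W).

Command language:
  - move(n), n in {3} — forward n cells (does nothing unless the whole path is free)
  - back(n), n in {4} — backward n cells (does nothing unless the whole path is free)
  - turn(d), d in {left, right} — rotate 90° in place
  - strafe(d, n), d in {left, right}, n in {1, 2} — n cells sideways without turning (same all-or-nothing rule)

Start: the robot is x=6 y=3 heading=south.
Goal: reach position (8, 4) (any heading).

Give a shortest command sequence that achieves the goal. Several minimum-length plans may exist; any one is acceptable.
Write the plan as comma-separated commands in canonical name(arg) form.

move(3), strafe(left, 2), back(4)

initial: x=6 y=3 heading=south
step 1 (move(3)): x=6 y=0 heading=south
step 2 (strafe(left, 2)): x=8 y=0 heading=south
step 3 (back(4)): x=8 y=4 heading=south
shorter routes all fall short; 3 is best.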